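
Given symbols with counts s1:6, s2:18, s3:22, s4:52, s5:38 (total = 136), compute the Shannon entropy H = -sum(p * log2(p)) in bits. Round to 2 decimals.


Computing entropy H = -sum(p_i * log2(p_i)):
  s1: p = 6/136 = 0.0441, -p*log2(p) = 0.1986
  s2: p = 18/136 = 0.1324, -p*log2(p) = 0.3861
  s3: p = 22/136 = 0.1618, -p*log2(p) = 0.4251
  s4: p = 52/136 = 0.3824, -p*log2(p) = 0.5303
  s5: p = 38/136 = 0.2794, -p*log2(p) = 0.5140
H = sum of terms = 2.0541
Rounded to 2 decimals: 2.05

2.05


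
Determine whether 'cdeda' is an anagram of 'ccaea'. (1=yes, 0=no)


Sort characters of 'cdeda': 'acdde'
Sort characters of 'ccaea': 'aacce'
Sorted forms differ -> they are NOT anagrams
Result: 0

0


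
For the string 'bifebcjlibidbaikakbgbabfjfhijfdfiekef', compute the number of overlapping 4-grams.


String 'bifebcjlibidbaikakbgbabfjfhijfdfiekef' has length L = 37.
Number of overlapping n-grams = L - n + 1
Substituting: 37 - 4 + 1 = 34

34


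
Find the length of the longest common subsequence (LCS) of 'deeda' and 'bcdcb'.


DP table for LCS of 'deeda' and 'bcdcb':
       b  c  d  c  b
    0  0  0  0  0  0
  d 0  0  0  1  1  1
  e 0  0  0  1  1  1
  e 0  0  0  1  1  1
  d 0  0  0  1  1  1
  a 0  0  0  1  1  1
LCS: 'd'
LCS length = 1

1


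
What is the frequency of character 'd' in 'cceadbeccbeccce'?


Scanning 'cceadbeccbeccce' for 'd':
  Position 4: 'd' -> MATCH (count: 1)
Total occurrences of 'd': 1

1


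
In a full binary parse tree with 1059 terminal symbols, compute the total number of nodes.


Leaf nodes (terminals): 1059
Internal nodes = n - 1 = 1059 - 1 = 1058
Total = leaves + internal = 1059 + 1058 = 2117

2117


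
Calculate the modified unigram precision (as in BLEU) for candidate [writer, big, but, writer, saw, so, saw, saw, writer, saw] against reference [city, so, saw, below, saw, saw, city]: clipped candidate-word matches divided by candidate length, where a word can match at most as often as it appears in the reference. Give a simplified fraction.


Reference word counts: {'below': 1, 'city': 2, 'saw': 3, 'so': 1}
Checking each candidate word (with clipping):
  'writer' -> not in reference -> no match (matches: 0)
  'big' -> not in reference -> no match (matches: 0)
  'but' -> not in reference -> no match (matches: 0)
  'writer' -> not in reference -> no match (matches: 0)
  'saw' -> in reference (ref count 3, used 1/3) -> match (matches: 1)
  'so' -> in reference (ref count 1, used 1/1) -> match (matches: 2)
  'saw' -> in reference (ref count 3, used 2/3) -> match (matches: 3)
  'saw' -> in reference (ref count 3, used 3/3) -> match (matches: 4)
  'writer' -> not in reference -> no match (matches: 4)
  'saw' -> ref count 3 already used up (3/3) -> clipped, no match (matches: 4)
Clipped matches: 4, Candidate length: 10
Precision = 4/10 = 2/5

2/5


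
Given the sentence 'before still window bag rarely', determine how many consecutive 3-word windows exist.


Word trigrams from [5] words:
  Trigram 1: (before still window)
  Trigram 2: (still window bag)
  Trigram 3: (window bag rarely)
Total word trigrams: 5 - 2 = 3

3


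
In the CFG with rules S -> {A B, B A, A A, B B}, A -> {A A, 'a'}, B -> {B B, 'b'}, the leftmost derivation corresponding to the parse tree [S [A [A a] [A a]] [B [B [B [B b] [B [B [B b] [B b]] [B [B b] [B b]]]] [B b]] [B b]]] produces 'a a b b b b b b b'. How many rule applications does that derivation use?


Every bracketed nonterminal node [X ...] in the tree is produced by exactly one rule application.
Reading the tree off as a leftmost derivation:
  Step 1: S  =>  A B   (applied S -> A B)
  Step 2: A B  =>  A A B   (applied A -> A A)
  Step 3: A A B  =>  a A B   (applied A -> a)
  Step 4: a A B  =>  a a B   (applied A -> a)
  Step 5: a a B  =>  a a B B   (applied B -> B B)
  Step 6: a a B B  =>  a a B B B   (applied B -> B B)
  Step 7: a a B B B  =>  a a B B B B   (applied B -> B B)
  Step 8: a a B B B B  =>  a a b B B B   (applied B -> b)
  Step 9: a a b B B B  =>  a a b B B B B   (applied B -> B B)
  Step 10: a a b B B B B  =>  a a b B B B B B   (applied B -> B B)
  Step 11: a a b B B B B B  =>  a a b b B B B B   (applied B -> b)
  Step 12: a a b b B B B B  =>  a a b b b B B B   (applied B -> b)
  Step 13: a a b b b B B B  =>  a a b b b B B B B   (applied B -> B B)
  Step 14: a a b b b B B B B  =>  a a b b b b B B B   (applied B -> b)
  Step 15: a a b b b b B B B  =>  a a b b b b b B B   (applied B -> b)
  Step 16: a a b b b b b B B  =>  a a b b b b b b B   (applied B -> b)
  Step 17: a a b b b b b b B  =>  a a b b b b b b b   (applied B -> b)
Final yield: a a b b b b b b b
Total rewrite steps: 17

17


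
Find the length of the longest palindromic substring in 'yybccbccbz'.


Scanning 'yybccbccbz' for palindromic substrings.
Substring at positions 2-8: 'bccbccb'.
Check: reverse('bccbccb') = 'bccbccb' -> palindrome confirmed.
Neighbouring characters ('y' / 'z') break symmetry, so it cannot extend further.
No longer palindromic substring exists; longest length = 7

7


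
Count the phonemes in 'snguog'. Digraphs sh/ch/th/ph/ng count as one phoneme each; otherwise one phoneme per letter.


Parsing 'snguog' greedily, digraphs first:
  's' -> consonant phoneme (phonemes so far: 1)
  'ng' -> digraph (1 consonant phoneme) (phonemes so far: 2)
  'u' -> vowel phoneme (phonemes so far: 3)
  'o' -> vowel phoneme (phonemes so far: 4)
  'g' -> consonant phoneme (phonemes so far: 5)
Total phonemes: 5

5


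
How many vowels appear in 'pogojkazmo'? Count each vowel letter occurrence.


Scanning each character of 'pogojkazmo':
  Position 1: 'p' -> consonant (running count: 0)
  Position 2: 'o' -> vowel (running count: 1)
  Position 3: 'g' -> consonant (running count: 1)
  Position 4: 'o' -> vowel (running count: 2)
  Position 5: 'j' -> consonant (running count: 2)
  Position 6: 'k' -> consonant (running count: 2)
  Position 7: 'a' -> vowel (running count: 3)
  Position 8: 'z' -> consonant (running count: 3)
  Position 9: 'm' -> consonant (running count: 3)
  Position 10: 'o' -> vowel (running count: 4)
Total vowels: 4

4


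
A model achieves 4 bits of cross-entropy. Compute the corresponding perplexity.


Perplexity formula: PP = 2^H
H = 4
PP = 2^4
Steps: 2^1 = 2, 2^2 = 4, 2^3 = 8, 2^4 = 16
PP = 16

16


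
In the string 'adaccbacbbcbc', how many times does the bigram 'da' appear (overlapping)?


Scanning 'adaccbacbbcbc' for bigram 'da':
  Position 0: 'ad' -> no
  Position 1: 'da' -> MATCH
  Position 2: 'ac' -> no
  Position 3: 'cc' -> no
  Position 4: 'cb' -> no
  Position 5: 'ba' -> no
  Position 6: 'ac' -> no
  Position 7: 'cb' -> no
  Position 8: 'bb' -> no
  Position 9: 'bc' -> no
  Position 10: 'cb' -> no
  Position 11: 'bc' -> no
Total matches: 1

1


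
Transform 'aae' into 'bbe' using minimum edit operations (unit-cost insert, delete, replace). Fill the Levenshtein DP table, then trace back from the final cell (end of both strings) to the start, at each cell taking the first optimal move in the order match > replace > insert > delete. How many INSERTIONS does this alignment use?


Edit distance = 2. Backtracking from cell (3, 3) with preference match > replace > insert > delete,
then listing the resulting alignment 'aae' -> 'bbe' left to right:
  Step 1: replace a->b
  Step 2: replace a->b
  Step 3: keep 'e'
Total insertions: 0

0


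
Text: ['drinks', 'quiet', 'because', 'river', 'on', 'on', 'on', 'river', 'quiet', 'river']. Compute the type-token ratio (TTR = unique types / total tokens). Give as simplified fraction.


Tokens: 10
Unique types: ('because', 'drinks', 'on', 'quiet', 'river') = 5
TTR = 5/10
Simplify: divide both by 5 -> 1/2
TTR = 1/2

1/2


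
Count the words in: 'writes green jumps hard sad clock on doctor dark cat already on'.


Counting words by splitting on spaces:
  Word 1: 'writes'
  Word 2: 'green'
  Word 3: 'jumps'
  Word 4: 'hard'
  Word 5: 'sad'
  Word 6: 'clock'
  Word 7: 'on'
  Word 8: 'doctor'
  Word 9: 'dark'
  Word 10: 'cat'
  Word 11: 'already'
  Word 12: 'on'
Total words: 12

12


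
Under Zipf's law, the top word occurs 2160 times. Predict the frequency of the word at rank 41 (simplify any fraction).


Zipf's law: freq(rank) = f1 / rank
f1 = 2160, rank = 41
freq = 2160 / 41
GCD(2160, 41) = 1
Simplified: 2160/41

2160/41


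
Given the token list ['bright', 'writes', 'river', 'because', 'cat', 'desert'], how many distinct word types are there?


Listing all tokens and tracking unique types:
  Token 1: 'bright' -> NEW (unique so far: 1)
  Token 2: 'writes' -> NEW (unique so far: 2)
  Token 3: 'river' -> NEW (unique so far: 3)
  Token 4: 'because' -> NEW (unique so far: 4)
  Token 5: 'cat' -> NEW (unique so far: 5)
  Token 6: 'desert' -> NEW (unique so far: 6)
Unique types: ('because', 'bright', 'cat', 'desert', 'river', 'writes')
Vocabulary size: 6

6


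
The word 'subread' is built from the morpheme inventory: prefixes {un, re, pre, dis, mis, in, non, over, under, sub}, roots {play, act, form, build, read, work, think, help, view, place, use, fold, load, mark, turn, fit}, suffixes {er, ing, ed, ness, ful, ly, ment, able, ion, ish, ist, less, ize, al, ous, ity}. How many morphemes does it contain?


Segmenting 'subread' against the inventory:
  'sub' -> prefix (morpheme 1)
  'read' -> root (morpheme 2)
Total morphemes: 2

2


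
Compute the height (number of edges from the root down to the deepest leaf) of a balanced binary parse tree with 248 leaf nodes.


In a balanced binary tree with n leaves the deepest leaf is ceil(log2(n)) edges below the root.
log2(248) = 7.9542
ceil(7.9542) = 8
height (edges) = 8

8


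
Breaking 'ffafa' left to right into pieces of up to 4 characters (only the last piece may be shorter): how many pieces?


'ffafa' has 5 characters.
Chunking with max size 4:
  Chunk 1: 'ffaf' (positions 0-3)
  Chunk 2: 'a' (positions 4-4)
Total chunks: ceil(5 / 4) = 2

2


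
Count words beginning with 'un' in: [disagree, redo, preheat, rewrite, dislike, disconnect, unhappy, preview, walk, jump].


Checking each word for prefix 'un':
  'disagree' -> no (count: 0)
  'redo' -> no (count: 0)
  'preheat' -> no (count: 0)
  'rewrite' -> no (count: 0)
  'dislike' -> no (count: 0)
  'disconnect' -> no (count: 0)
  'unhappy' -> YES, starts with 'un' (count: 1)
  'preview' -> no (count: 1)
  'walk' -> no (count: 1)
  'jump' -> no (count: 1)
Total with prefix 'un': 1

1


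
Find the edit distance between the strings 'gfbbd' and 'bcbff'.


Building DP table for s1='gfbbd' (len 5) and s2='bcbff' (len 5):
       b  c  b  f  f
    0  1  2  3  4  5
  g 1  1  2  3  4  5
  f 2  2  2  3  3  4
  b 3  2  3  2  3  4
  b 4  3  3  3  3  4
  d 5  4  4  4  4  4
Edit distance = dp[5][5] = 4

4


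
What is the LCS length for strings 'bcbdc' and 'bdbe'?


DP table for LCS of 'bcbdc' and 'bdbe':
       b  d  b  e
    0  0  0  0  0
  b 0  1  1  1  1
  c 0  1  1  1  1
  b 0  1  1  2  2
  d 0  1  2  2  2
  c 0  1  2  2  2
LCS: 'bb'
LCS length = 2

2


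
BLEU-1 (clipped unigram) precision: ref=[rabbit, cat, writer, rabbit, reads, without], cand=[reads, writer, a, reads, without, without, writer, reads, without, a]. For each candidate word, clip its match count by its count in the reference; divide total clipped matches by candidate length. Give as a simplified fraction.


Reference word counts: {'cat': 1, 'rabbit': 2, 'reads': 1, 'without': 1, 'writer': 1}
Checking each candidate word (with clipping):
  'reads' -> in reference (ref count 1, used 1/1) -> match (matches: 1)
  'writer' -> in reference (ref count 1, used 1/1) -> match (matches: 2)
  'a' -> not in reference -> no match (matches: 2)
  'reads' -> ref count 1 already used up (1/1) -> clipped, no match (matches: 2)
  'without' -> in reference (ref count 1, used 1/1) -> match (matches: 3)
  'without' -> ref count 1 already used up (1/1) -> clipped, no match (matches: 3)
  'writer' -> ref count 1 already used up (1/1) -> clipped, no match (matches: 3)
  'reads' -> ref count 1 already used up (1/1) -> clipped, no match (matches: 3)
  'without' -> ref count 1 already used up (1/1) -> clipped, no match (matches: 3)
  'a' -> not in reference -> no match (matches: 3)
Clipped matches: 3, Candidate length: 10
Precision = 3/10

3/10


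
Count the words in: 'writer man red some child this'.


Counting words by splitting on spaces:
  Word 1: 'writer'
  Word 2: 'man'
  Word 3: 'red'
  Word 4: 'some'
  Word 5: 'child'
  Word 6: 'this'
Total words: 6

6


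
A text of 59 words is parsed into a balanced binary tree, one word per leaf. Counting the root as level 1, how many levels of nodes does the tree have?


In a balanced binary tree with n leaves the deepest leaf is ceil(log2(n)) edges below the root,
so counting node levels inclusive of root and leaves gives ceil(log2(n)) + 1 levels.
log2(59) = 5.8826
ceil(5.8826) = 6
levels = 6 + 1 = 7

7


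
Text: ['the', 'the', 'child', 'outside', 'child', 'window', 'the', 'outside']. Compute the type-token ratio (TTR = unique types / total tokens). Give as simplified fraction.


Tokens: 8
Unique types: ('child', 'outside', 'the', 'window') = 4
TTR = 4/8
Simplify: divide both by 4 -> 1/2
TTR = 1/2

1/2


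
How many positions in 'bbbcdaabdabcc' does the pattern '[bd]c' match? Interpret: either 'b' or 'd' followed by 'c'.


Pattern: [bd]c means either 'b' or 'd' followed by 'c'.
Scanning 'bbbcdaabdabcc' position-by-position:
  Pos 0: window 'bb' -> no
  Pos 1: window 'bb' -> no
  Pos 2: window 'bc' -> MATCH
  Pos 3: window 'cd' -> no
  Pos 4: window 'da' -> no
  Pos 5: window 'aa' -> no
  Pos 6: window 'ab' -> no
  Pos 7: window 'bd' -> no
  Pos 8: window 'da' -> no
  Pos 9: window 'ab' -> no
  Pos 10: window 'bc' -> MATCH
  Pos 11: window 'cc' -> no
  Pos 12: window 'c' -> no
Total matches: 2

2


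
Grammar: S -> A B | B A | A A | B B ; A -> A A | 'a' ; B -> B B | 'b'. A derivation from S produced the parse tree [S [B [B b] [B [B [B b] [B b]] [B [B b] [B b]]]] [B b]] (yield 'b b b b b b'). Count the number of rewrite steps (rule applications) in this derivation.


Every bracketed nonterminal node [X ...] in the tree is produced by exactly one rule application.
Reading the tree off as a leftmost derivation:
  Step 1: S  =>  B B   (applied S -> B B)
  Step 2: B B  =>  B B B   (applied B -> B B)
  Step 3: B B B  =>  b B B   (applied B -> b)
  Step 4: b B B  =>  b B B B   (applied B -> B B)
  Step 5: b B B B  =>  b B B B B   (applied B -> B B)
  Step 6: b B B B B  =>  b b B B B   (applied B -> b)
  Step 7: b b B B B  =>  b b b B B   (applied B -> b)
  Step 8: b b b B B  =>  b b b B B B   (applied B -> B B)
  Step 9: b b b B B B  =>  b b b b B B   (applied B -> b)
  Step 10: b b b b B B  =>  b b b b b B   (applied B -> b)
  Step 11: b b b b b B  =>  b b b b b b   (applied B -> b)
Final yield: b b b b b b
Total rewrite steps: 11

11


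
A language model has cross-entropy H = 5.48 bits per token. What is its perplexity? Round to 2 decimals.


Perplexity formula: PP = 2^H
H = 5.48
PP = 2^5.48
Decompose: 2^5.48 = 2^5 * 2^0.48
2^5 = 32, 2^0.48 ~ 1.3947437
PP ~ 32 * 1.3947437 = 44.6317984
Rounded to 2 decimals: 44.63

44.63


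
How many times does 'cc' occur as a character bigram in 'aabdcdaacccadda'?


Scanning 'aabdcdaacccadda' for bigram 'cc':
  Position 0: 'aa' -> no
  Position 1: 'ab' -> no
  Position 2: 'bd' -> no
  Position 3: 'dc' -> no
  Position 4: 'cd' -> no
  Position 5: 'da' -> no
  Position 6: 'aa' -> no
  Position 7: 'ac' -> no
  Position 8: 'cc' -> MATCH
  Position 9: 'cc' -> MATCH
  Position 10: 'ca' -> no
  Position 11: 'ad' -> no
  Position 12: 'dd' -> no
  Position 13: 'da' -> no
Total matches: 2

2


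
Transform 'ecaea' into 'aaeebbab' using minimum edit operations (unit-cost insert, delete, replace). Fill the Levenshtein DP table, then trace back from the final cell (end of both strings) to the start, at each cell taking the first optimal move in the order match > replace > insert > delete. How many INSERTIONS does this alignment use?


Edit distance = 6. Backtracking from cell (5, 8) with preference match > replace > insert > delete,
then listing the resulting alignment 'ecaea' -> 'aaeebbab' left to right:
  Step 1: insert 'a' [insertion #1]
  Step 2: insert 'a' [insertion #2]
  Step 3: keep 'e'
  Step 4: replace c->e
  Step 5: replace a->b
  Step 6: replace e->b
  Step 7: keep 'a'
  Step 8: insert 'b' [insertion #3]
Total insertions: 3

3


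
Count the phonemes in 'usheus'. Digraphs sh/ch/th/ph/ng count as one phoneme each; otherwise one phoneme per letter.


Parsing 'usheus' greedily, digraphs first:
  'u' -> vowel phoneme (phonemes so far: 1)
  'sh' -> digraph (1 consonant phoneme) (phonemes so far: 2)
  'e' -> vowel phoneme (phonemes so far: 3)
  'u' -> vowel phoneme (phonemes so far: 4)
  's' -> consonant phoneme (phonemes so far: 5)
Total phonemes: 5

5


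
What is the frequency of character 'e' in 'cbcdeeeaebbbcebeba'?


Scanning 'cbcdeeeaebbbcebeba' for 'e':
  Position 4: 'e' -> MATCH (count: 1)
  Position 5: 'e' -> MATCH (count: 2)
  Position 6: 'e' -> MATCH (count: 3)
  Position 8: 'e' -> MATCH (count: 4)
  Position 13: 'e' -> MATCH (count: 5)
  Position 15: 'e' -> MATCH (count: 6)
Total occurrences of 'e': 6

6


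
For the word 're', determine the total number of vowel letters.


Scanning each character of 're':
  Position 1: 'r' -> consonant (running count: 0)
  Position 2: 'e' -> vowel (running count: 1)
Total vowels: 1

1


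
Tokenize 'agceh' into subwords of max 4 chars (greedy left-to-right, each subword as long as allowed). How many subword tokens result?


'agceh' has 5 characters.
Chunking with max size 4:
  Chunk 1: 'agce' (positions 0-3)
  Chunk 2: 'h' (positions 4-4)
Total chunks: ceil(5 / 4) = 2

2


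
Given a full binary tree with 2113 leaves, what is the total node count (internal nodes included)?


Leaf nodes (terminals): 2113
Internal nodes = n - 1 = 2113 - 1 = 2112
Total = leaves + internal = 2113 + 2112 = 4225

4225


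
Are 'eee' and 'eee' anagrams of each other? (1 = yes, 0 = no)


Sort characters of 'eee': 'eee'
Sort characters of 'eee': 'eee'
Sorted forms match -> they ARE anagrams
Result: 1

1


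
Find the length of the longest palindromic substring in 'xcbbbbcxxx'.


Scanning 'xcbbbbcxxx' for palindromic substrings.
Substring at positions 0-7: 'xcbbbbcx'.
Check: reverse('xcbbbbcx') = 'xcbbbbcx' -> palindrome confirmed.
Neighbouring characters ('-' / 'x') break symmetry, so it cannot extend further.
No longer palindromic substring exists; longest length = 8

8


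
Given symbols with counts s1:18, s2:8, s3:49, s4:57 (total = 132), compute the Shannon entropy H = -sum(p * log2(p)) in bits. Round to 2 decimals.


Computing entropy H = -sum(p_i * log2(p_i)):
  s1: p = 18/132 = 0.1364, -p*log2(p) = 0.3920
  s2: p = 8/132 = 0.0606, -p*log2(p) = 0.2451
  s3: p = 49/132 = 0.3712, -p*log2(p) = 0.5307
  s4: p = 57/132 = 0.4318, -p*log2(p) = 0.5231
H = sum of terms = 1.6909
Rounded to 2 decimals: 1.69

1.69


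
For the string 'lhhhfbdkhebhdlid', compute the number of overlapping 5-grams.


String 'lhhhfbdkhebhdlid' has length L = 16.
Number of overlapping n-grams = L - n + 1
Substituting: 16 - 5 + 1 = 12

12


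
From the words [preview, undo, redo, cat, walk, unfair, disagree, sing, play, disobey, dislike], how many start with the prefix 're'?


Checking each word for prefix 're':
  'preview' -> no (count: 0)
  'undo' -> no (count: 0)
  'redo' -> YES, starts with 're' (count: 1)
  'cat' -> no (count: 1)
  'walk' -> no (count: 1)
  'unfair' -> no (count: 1)
  'disagree' -> no (count: 1)
  'sing' -> no (count: 1)
  'play' -> no (count: 1)
  'disobey' -> no (count: 1)
  'dislike' -> no (count: 1)
Total with prefix 're': 1

1


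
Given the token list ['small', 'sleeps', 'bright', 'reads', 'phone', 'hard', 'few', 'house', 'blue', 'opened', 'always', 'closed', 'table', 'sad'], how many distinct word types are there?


Listing all tokens and tracking unique types:
  Token 1: 'small' -> NEW (unique so far: 1)
  Token 2: 'sleeps' -> NEW (unique so far: 2)
  Token 3: 'bright' -> NEW (unique so far: 3)
  Token 4: 'reads' -> NEW (unique so far: 4)
  Token 5: 'phone' -> NEW (unique so far: 5)
  Token 6: 'hard' -> NEW (unique so far: 6)
  Token 7: 'few' -> NEW (unique so far: 7)
  Token 8: 'house' -> NEW (unique so far: 8)
  Token 9: 'blue' -> NEW (unique so far: 9)
  Token 10: 'opened' -> NEW (unique so far: 10)
  Token 11: 'always' -> NEW (unique so far: 11)
  Token 12: 'closed' -> NEW (unique so far: 12)
  Token 13: 'table' -> NEW (unique so far: 13)
  Token 14: 'sad' -> NEW (unique so far: 14)
Unique types: ('always', 'blue', 'bright', 'closed', 'few', 'hard', 'house', 'opened', 'phone', 'reads', 'sad', 'sleeps', 'small', 'table')
Vocabulary size: 14

14


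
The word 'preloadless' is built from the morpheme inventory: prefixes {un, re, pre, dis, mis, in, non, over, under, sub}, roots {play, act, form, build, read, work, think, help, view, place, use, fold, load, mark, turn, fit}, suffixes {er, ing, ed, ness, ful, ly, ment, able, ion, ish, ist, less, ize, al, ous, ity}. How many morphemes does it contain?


Segmenting 'preloadless' against the inventory:
  'pre' -> prefix (morpheme 1)
  'load' -> root (morpheme 2)
  'less' -> suffix (morpheme 3)
Total morphemes: 3

3


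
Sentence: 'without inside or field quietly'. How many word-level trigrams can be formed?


Word trigrams from [5] words:
  Trigram 1: (without inside or)
  Trigram 2: (inside or field)
  Trigram 3: (or field quietly)
Total word trigrams: 5 - 2 = 3

3


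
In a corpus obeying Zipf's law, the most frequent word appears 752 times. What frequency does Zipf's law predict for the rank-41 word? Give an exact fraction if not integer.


Zipf's law: freq(rank) = f1 / rank
f1 = 752, rank = 41
freq = 752 / 41
GCD(752, 41) = 1
Simplified: 752/41

752/41


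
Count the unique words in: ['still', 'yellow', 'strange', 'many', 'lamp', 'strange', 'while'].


Listing all tokens and tracking unique types:
  Token 1: 'still' -> NEW (unique so far: 1)
  Token 2: 'yellow' -> NEW (unique so far: 2)
  Token 3: 'strange' -> NEW (unique so far: 3)
  Token 4: 'many' -> NEW (unique so far: 4)
  Token 5: 'lamp' -> NEW (unique so far: 5)
  Token 6: 'strange' -> duplicate (unique so far: 5)
  Token 7: 'while' -> NEW (unique so far: 6)
Unique types: ('lamp', 'many', 'still', 'strange', 'while', 'yellow')
Vocabulary size: 6

6


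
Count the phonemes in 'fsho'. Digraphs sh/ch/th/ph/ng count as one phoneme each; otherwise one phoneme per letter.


Parsing 'fsho' greedily, digraphs first:
  'f' -> consonant phoneme (phonemes so far: 1)
  'sh' -> digraph (1 consonant phoneme) (phonemes so far: 2)
  'o' -> vowel phoneme (phonemes so far: 3)
Total phonemes: 3

3


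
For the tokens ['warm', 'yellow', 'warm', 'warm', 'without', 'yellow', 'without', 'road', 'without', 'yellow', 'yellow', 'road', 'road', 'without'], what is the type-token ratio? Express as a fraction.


Tokens: 14
Unique types: ('road', 'warm', 'without', 'yellow') = 4
TTR = 4/14
Simplify: divide both by 2 -> 2/7
TTR = 2/7

2/7


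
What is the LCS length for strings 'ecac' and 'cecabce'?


DP table for LCS of 'ecac' and 'cecabce':
       c  e  c  a  b  c  e
    0  0  0  0  0  0  0  0
  e 0  0  1  1  1  1  1  1
  c 0  1  1  2  2  2  2  2
  a 0  1  1  2  3  3  3  3
  c 0  1  1  2  3  3  4  4
LCS: 'ecac'
LCS length = 4

4


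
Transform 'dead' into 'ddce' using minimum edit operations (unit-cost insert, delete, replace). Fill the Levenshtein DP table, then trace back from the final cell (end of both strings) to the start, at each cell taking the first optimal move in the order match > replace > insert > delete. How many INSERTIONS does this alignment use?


Edit distance = 3. Backtracking from cell (4, 4) with preference match > replace > insert > delete,
then listing the resulting alignment 'dead' -> 'ddce' left to right:
  Step 1: keep 'd'
  Step 2: replace e->d
  Step 3: replace a->c
  Step 4: replace d->e
Total insertions: 0

0


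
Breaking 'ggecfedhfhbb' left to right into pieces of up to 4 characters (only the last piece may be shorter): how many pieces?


'ggecfedhfhbb' has 12 characters.
Chunking with max size 4:
  Chunk 1: 'ggec' (positions 0-3)
  Chunk 2: 'fedh' (positions 4-7)
  Chunk 3: 'fhbb' (positions 8-11)
Total chunks: ceil(12 / 4) = 3

3


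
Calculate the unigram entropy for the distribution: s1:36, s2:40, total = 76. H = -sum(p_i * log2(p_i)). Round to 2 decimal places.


Computing entropy H = -sum(p_i * log2(p_i)):
  s1: p = 36/76 = 0.4737, -p*log2(p) = 0.5106
  s2: p = 40/76 = 0.5263, -p*log2(p) = 0.4874
H = sum of terms = 0.9980
Rounded to 2 decimals: 1.00

1.00


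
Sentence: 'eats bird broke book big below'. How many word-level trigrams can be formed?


Word trigrams from [6] words:
  Trigram 1: (eats bird broke)
  Trigram 2: (bird broke book)
  Trigram 3: (broke book big)
  Trigram 4: (book big below)
Total word trigrams: 6 - 2 = 4

4


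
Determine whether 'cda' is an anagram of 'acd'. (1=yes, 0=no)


Sort characters of 'cda': 'acd'
Sort characters of 'acd': 'acd'
Sorted forms match -> they ARE anagrams
Result: 1

1


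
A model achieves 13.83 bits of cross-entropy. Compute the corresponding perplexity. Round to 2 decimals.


Perplexity formula: PP = 2^H
H = 13.83
PP = 2^13.83
Decompose: 2^13.83 = 2^13 * 2^0.83
2^13 = 8192, 2^0.83 ~ 1.7776854
PP ~ 8192 * 1.7776854 = 14562.7987968
Rounded to 2 decimals: 14562.80

14562.80


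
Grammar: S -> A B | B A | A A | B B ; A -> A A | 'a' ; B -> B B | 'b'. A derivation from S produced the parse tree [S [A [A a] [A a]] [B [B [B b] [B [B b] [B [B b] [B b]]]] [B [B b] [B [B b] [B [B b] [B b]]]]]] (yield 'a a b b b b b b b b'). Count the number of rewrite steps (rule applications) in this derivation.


Every bracketed nonterminal node [X ...] in the tree is produced by exactly one rule application.
Reading the tree off as a leftmost derivation:
  Step 1: S  =>  A B   (applied S -> A B)
  Step 2: A B  =>  A A B   (applied A -> A A)
  Step 3: A A B  =>  a A B   (applied A -> a)
  Step 4: a A B  =>  a a B   (applied A -> a)
  Step 5: a a B  =>  a a B B   (applied B -> B B)
  Step 6: a a B B  =>  a a B B B   (applied B -> B B)
  Step 7: a a B B B  =>  a a b B B   (applied B -> b)
  Step 8: a a b B B  =>  a a b B B B   (applied B -> B B)
  Step 9: a a b B B B  =>  a a b b B B   (applied B -> b)
  Step 10: a a b b B B  =>  a a b b B B B   (applied B -> B B)
  Step 11: a a b b B B B  =>  a a b b b B B   (applied B -> b)
  Step 12: a a b b b B B  =>  a a b b b b B   (applied B -> b)
  Step 13: a a b b b b B  =>  a a b b b b B B   (applied B -> B B)
  Step 14: a a b b b b B B  =>  a a b b b b b B   (applied B -> b)
  Step 15: a a b b b b b B  =>  a a b b b b b B B   (applied B -> B B)
  Step 16: a a b b b b b B B  =>  a a b b b b b b B   (applied B -> b)
  Step 17: a a b b b b b b B  =>  a a b b b b b b B B   (applied B -> B B)
  Step 18: a a b b b b b b B B  =>  a a b b b b b b b B   (applied B -> b)
  Step 19: a a b b b b b b b B  =>  a a b b b b b b b b   (applied B -> b)
Final yield: a a b b b b b b b b
Total rewrite steps: 19

19


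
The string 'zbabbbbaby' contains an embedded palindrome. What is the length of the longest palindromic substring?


Scanning 'zbabbbbaby' for palindromic substrings.
Substring at positions 1-8: 'babbbbab'.
Check: reverse('babbbbab') = 'babbbbab' -> palindrome confirmed.
Neighbouring characters ('z' / 'y') break symmetry, so it cannot extend further.
No longer palindromic substring exists; longest length = 8

8


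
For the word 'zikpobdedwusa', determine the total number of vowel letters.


Scanning each character of 'zikpobdedwusa':
  Position 1: 'z' -> consonant (running count: 0)
  Position 2: 'i' -> vowel (running count: 1)
  Position 3: 'k' -> consonant (running count: 1)
  Position 4: 'p' -> consonant (running count: 1)
  Position 5: 'o' -> vowel (running count: 2)
  Position 6: 'b' -> consonant (running count: 2)
  Position 7: 'd' -> consonant (running count: 2)
  Position 8: 'e' -> vowel (running count: 3)
  Position 9: 'd' -> consonant (running count: 3)
  Position 10: 'w' -> consonant (running count: 3)
  Position 11: 'u' -> vowel (running count: 4)
  Position 12: 's' -> consonant (running count: 4)
  Position 13: 'a' -> vowel (running count: 5)
Total vowels: 5

5


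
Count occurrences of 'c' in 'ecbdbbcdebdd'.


Scanning 'ecbdbbcdebdd' for 'c':
  Position 1: 'c' -> MATCH (count: 1)
  Position 6: 'c' -> MATCH (count: 2)
Total occurrences of 'c': 2

2


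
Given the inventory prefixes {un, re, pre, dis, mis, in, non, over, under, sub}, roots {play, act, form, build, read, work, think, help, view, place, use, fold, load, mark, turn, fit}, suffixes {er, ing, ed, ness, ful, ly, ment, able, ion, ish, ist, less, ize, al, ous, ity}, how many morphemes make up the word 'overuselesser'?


Segmenting 'overuselesser' against the inventory:
  'over' -> prefix (morpheme 1)
  'use' -> root (morpheme 2)
  'less' -> suffix (morpheme 3)
  'er' -> suffix (morpheme 4)
Total morphemes: 4

4


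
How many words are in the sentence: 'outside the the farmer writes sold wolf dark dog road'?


Counting words by splitting on spaces:
  Word 1: 'outside'
  Word 2: 'the'
  Word 3: 'the'
  Word 4: 'farmer'
  Word 5: 'writes'
  Word 6: 'sold'
  Word 7: 'wolf'
  Word 8: 'dark'
  Word 9: 'dog'
  Word 10: 'road'
Total words: 10

10


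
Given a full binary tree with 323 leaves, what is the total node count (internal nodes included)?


Leaf nodes (terminals): 323
Internal nodes = n - 1 = 323 - 1 = 322
Total = leaves + internal = 323 + 322 = 645

645


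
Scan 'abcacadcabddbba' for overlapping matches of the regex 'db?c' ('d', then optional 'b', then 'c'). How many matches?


Pattern: db?c means 'd', then optional 'b', then 'c'.
Scanning 'abcacadcabddbba' position-by-position:
  Pos 0: window 'abc' -> no
  Pos 1: window 'bca' -> no
  Pos 2: window 'cac' -> no
  Pos 3: window 'aca' -> no
  Pos 4: window 'cad' -> no
  Pos 5: window 'adc' -> no
  Pos 6: window 'dca' -> MATCH
  Pos 7: window 'cab' -> no
  Pos 8: window 'abd' -> no
  Pos 9: window 'bdd' -> no
  Pos 10: window 'ddb' -> no
  Pos 11: window 'dbb' -> no
  Pos 12: window 'bba' -> no
  Pos 13: window 'ba' -> no
  Pos 14: window 'a' -> no
Total matches: 1

1


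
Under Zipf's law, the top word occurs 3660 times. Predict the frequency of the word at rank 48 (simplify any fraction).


Zipf's law: freq(rank) = f1 / rank
f1 = 3660, rank = 48
freq = 3660 / 48
GCD(3660, 48) = 12
Simplified: 305/4

305/4


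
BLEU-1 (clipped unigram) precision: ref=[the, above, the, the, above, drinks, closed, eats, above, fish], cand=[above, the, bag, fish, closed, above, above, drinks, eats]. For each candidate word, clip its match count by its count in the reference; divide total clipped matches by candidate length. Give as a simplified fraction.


Reference word counts: {'above': 3, 'closed': 1, 'drinks': 1, 'eats': 1, 'fish': 1, 'the': 3}
Checking each candidate word (with clipping):
  'above' -> in reference (ref count 3, used 1/3) -> match (matches: 1)
  'the' -> in reference (ref count 3, used 1/3) -> match (matches: 2)
  'bag' -> not in reference -> no match (matches: 2)
  'fish' -> in reference (ref count 1, used 1/1) -> match (matches: 3)
  'closed' -> in reference (ref count 1, used 1/1) -> match (matches: 4)
  'above' -> in reference (ref count 3, used 2/3) -> match (matches: 5)
  'above' -> in reference (ref count 3, used 3/3) -> match (matches: 6)
  'drinks' -> in reference (ref count 1, used 1/1) -> match (matches: 7)
  'eats' -> in reference (ref count 1, used 1/1) -> match (matches: 8)
Clipped matches: 8, Candidate length: 9
Precision = 8/9

8/9


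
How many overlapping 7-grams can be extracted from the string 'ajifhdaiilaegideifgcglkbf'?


String 'ajifhdaiilaegideifgcglkbf' has length L = 25.
Number of overlapping n-grams = L - n + 1
Substituting: 25 - 7 + 1 = 19

19


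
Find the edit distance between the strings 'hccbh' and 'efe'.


Building DP table for s1='hccbh' (len 5) and s2='efe' (len 3):
       e  f  e
    0  1  2  3
  h 1  1  2  3
  c 2  2  2  3
  c 3  3  3  3
  b 4  4  4  4
  h 5  5  5  5
Edit distance = dp[5][3] = 5

5


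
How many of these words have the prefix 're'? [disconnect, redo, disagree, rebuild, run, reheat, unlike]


Checking each word for prefix 're':
  'disconnect' -> no (count: 0)
  'redo' -> YES, starts with 're' (count: 1)
  'disagree' -> no (count: 1)
  'rebuild' -> YES, starts with 're' (count: 2)
  'run' -> no (count: 2)
  'reheat' -> YES, starts with 're' (count: 3)
  'unlike' -> no (count: 3)
Total with prefix 're': 3

3


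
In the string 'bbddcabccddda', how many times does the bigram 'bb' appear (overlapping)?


Scanning 'bbddcabccddda' for bigram 'bb':
  Position 0: 'bb' -> MATCH
  Position 1: 'bd' -> no
  Position 2: 'dd' -> no
  Position 3: 'dc' -> no
  Position 4: 'ca' -> no
  Position 5: 'ab' -> no
  Position 6: 'bc' -> no
  Position 7: 'cc' -> no
  Position 8: 'cd' -> no
  Position 9: 'dd' -> no
  Position 10: 'dd' -> no
  Position 11: 'da' -> no
Total matches: 1

1


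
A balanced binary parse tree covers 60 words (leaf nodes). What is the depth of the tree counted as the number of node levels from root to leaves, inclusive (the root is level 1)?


In a balanced binary tree with n leaves the deepest leaf is ceil(log2(n)) edges below the root,
so counting node levels inclusive of root and leaves gives ceil(log2(n)) + 1 levels.
log2(60) = 5.9069
ceil(5.9069) = 6
levels = 6 + 1 = 7

7


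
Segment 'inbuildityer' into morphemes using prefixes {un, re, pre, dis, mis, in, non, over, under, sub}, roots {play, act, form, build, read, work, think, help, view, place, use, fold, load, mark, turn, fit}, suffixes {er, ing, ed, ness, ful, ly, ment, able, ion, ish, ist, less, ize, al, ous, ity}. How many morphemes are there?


Segmenting 'inbuildityer' against the inventory:
  'in' -> prefix (morpheme 1)
  'build' -> root (morpheme 2)
  'ity' -> suffix (morpheme 3)
  'er' -> suffix (morpheme 4)
Total morphemes: 4

4


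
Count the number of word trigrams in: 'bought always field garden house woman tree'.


Word trigrams from [7] words:
  Trigram 1: (bought always field)
  Trigram 2: (always field garden)
  Trigram 3: (field garden house)
  Trigram 4: (garden house woman)
  Trigram 5: (house woman tree)
Total word trigrams: 7 - 2 = 5

5


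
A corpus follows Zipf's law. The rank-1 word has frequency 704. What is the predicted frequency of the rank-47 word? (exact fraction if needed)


Zipf's law: freq(rank) = f1 / rank
f1 = 704, rank = 47
freq = 704 / 47
GCD(704, 47) = 1
Simplified: 704/47

704/47


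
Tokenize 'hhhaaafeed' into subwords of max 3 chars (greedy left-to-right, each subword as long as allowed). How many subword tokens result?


'hhhaaafeed' has 10 characters.
Chunking with max size 3:
  Chunk 1: 'hhh' (positions 0-2)
  Chunk 2: 'aaa' (positions 3-5)
  Chunk 3: 'fee' (positions 6-8)
  Chunk 4: 'd' (positions 9-9)
Total chunks: ceil(10 / 3) = 4

4


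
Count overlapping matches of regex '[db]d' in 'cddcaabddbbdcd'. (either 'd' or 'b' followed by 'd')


Pattern: [db]d means either 'd' or 'b' followed by 'd'.
Scanning 'cddcaabddbbdcd' position-by-position:
  Pos 0: window 'cd' -> no
  Pos 1: window 'dd' -> MATCH
  Pos 2: window 'dc' -> no
  Pos 3: window 'ca' -> no
  Pos 4: window 'aa' -> no
  Pos 5: window 'ab' -> no
  Pos 6: window 'bd' -> MATCH
  Pos 7: window 'dd' -> MATCH
  Pos 8: window 'db' -> no
  Pos 9: window 'bb' -> no
  Pos 10: window 'bd' -> MATCH
  Pos 11: window 'dc' -> no
  Pos 12: window 'cd' -> no
  Pos 13: window 'd' -> no
Total matches: 4

4


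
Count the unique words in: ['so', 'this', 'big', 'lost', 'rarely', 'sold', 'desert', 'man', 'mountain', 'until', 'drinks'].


Listing all tokens and tracking unique types:
  Token 1: 'so' -> NEW (unique so far: 1)
  Token 2: 'this' -> NEW (unique so far: 2)
  Token 3: 'big' -> NEW (unique so far: 3)
  Token 4: 'lost' -> NEW (unique so far: 4)
  Token 5: 'rarely' -> NEW (unique so far: 5)
  Token 6: 'sold' -> NEW (unique so far: 6)
  Token 7: 'desert' -> NEW (unique so far: 7)
  Token 8: 'man' -> NEW (unique so far: 8)
  Token 9: 'mountain' -> NEW (unique so far: 9)
  Token 10: 'until' -> NEW (unique so far: 10)
  Token 11: 'drinks' -> NEW (unique so far: 11)
Unique types: ('big', 'desert', 'drinks', 'lost', 'man', 'mountain', 'rarely', 'so', 'sold', 'this', 'until')
Vocabulary size: 11

11


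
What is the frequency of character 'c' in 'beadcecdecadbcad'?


Scanning 'beadcecdecadbcad' for 'c':
  Position 4: 'c' -> MATCH (count: 1)
  Position 6: 'c' -> MATCH (count: 2)
  Position 9: 'c' -> MATCH (count: 3)
  Position 13: 'c' -> MATCH (count: 4)
Total occurrences of 'c': 4

4


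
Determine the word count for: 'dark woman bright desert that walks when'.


Counting words by splitting on spaces:
  Word 1: 'dark'
  Word 2: 'woman'
  Word 3: 'bright'
  Word 4: 'desert'
  Word 5: 'that'
  Word 6: 'walks'
  Word 7: 'when'
Total words: 7

7


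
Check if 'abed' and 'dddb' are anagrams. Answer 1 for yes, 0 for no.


Sort characters of 'abed': 'abde'
Sort characters of 'dddb': 'bddd'
Sorted forms differ -> they are NOT anagrams
Result: 0

0


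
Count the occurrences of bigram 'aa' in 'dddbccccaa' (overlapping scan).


Scanning 'dddbccccaa' for bigram 'aa':
  Position 0: 'dd' -> no
  Position 1: 'dd' -> no
  Position 2: 'db' -> no
  Position 3: 'bc' -> no
  Position 4: 'cc' -> no
  Position 5: 'cc' -> no
  Position 6: 'cc' -> no
  Position 7: 'ca' -> no
  Position 8: 'aa' -> MATCH
Total matches: 1

1


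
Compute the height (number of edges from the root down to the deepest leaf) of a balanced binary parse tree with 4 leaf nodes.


In a balanced binary tree with n leaves the deepest leaf is ceil(log2(n)) edges below the root.
log2(4) = 2.0000
ceil(2.0000) = 2
height (edges) = 2

2


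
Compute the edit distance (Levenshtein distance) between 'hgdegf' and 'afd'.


Building DP table for s1='hgdegf' (len 6) and s2='afd' (len 3):
       a  f  d
    0  1  2  3
  h 1  1  2  3
  g 2  2  2  3
  d 3  3  3  2
  e 4  4  4  3
  g 5  5  5  4
  f 6  6  5  5
Edit distance = dp[6][3] = 5

5


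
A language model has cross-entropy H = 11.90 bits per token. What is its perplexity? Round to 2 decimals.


Perplexity formula: PP = 2^H
H = 11.90
PP = 2^11.90
Decompose: 2^11.90 = 2^11 * 2^0.90
2^11 = 2048, 2^0.90 ~ 1.8660660
PP ~ 2048 * 1.8660660 = 3821.7031680
Rounded to 2 decimals: 3821.70

3821.70


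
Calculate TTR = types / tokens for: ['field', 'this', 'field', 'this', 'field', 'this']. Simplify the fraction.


Tokens: 6
Unique types: ('field', 'this') = 2
TTR = 2/6
Simplify: divide both by 2 -> 1/3
TTR = 1/3

1/3


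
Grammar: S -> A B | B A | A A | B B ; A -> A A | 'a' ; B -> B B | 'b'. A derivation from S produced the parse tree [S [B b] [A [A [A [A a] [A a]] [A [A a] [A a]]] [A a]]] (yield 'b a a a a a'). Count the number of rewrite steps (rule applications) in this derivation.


Every bracketed nonterminal node [X ...] in the tree is produced by exactly one rule application.
Reading the tree off as a leftmost derivation:
  Step 1: S  =>  B A   (applied S -> B A)
  Step 2: B A  =>  b A   (applied B -> b)
  Step 3: b A  =>  b A A   (applied A -> A A)
  Step 4: b A A  =>  b A A A   (applied A -> A A)
  Step 5: b A A A  =>  b A A A A   (applied A -> A A)
  Step 6: b A A A A  =>  b a A A A   (applied A -> a)
  Step 7: b a A A A  =>  b a a A A   (applied A -> a)
  Step 8: b a a A A  =>  b a a A A A   (applied A -> A A)
  Step 9: b a a A A A  =>  b a a a A A   (applied A -> a)
  Step 10: b a a a A A  =>  b a a a a A   (applied A -> a)
  Step 11: b a a a a A  =>  b a a a a a   (applied A -> a)
Final yield: b a a a a a
Total rewrite steps: 11

11


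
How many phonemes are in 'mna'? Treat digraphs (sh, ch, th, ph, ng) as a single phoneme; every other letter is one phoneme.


Parsing 'mna' greedily, digraphs first:
  'm' -> consonant phoneme (phonemes so far: 1)
  'n' -> consonant phoneme (phonemes so far: 2)
  'a' -> vowel phoneme (phonemes so far: 3)
Total phonemes: 3

3
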